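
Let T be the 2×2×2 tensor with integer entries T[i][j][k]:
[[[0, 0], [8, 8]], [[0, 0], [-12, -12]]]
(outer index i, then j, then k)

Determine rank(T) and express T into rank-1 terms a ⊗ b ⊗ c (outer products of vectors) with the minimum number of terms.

rank(T) = 1

Lower bound: T ≠ 0 (e.g. T[0,1,0] = 8), so rank(T) ≥ 1.
Upper bound: the mode-1 fibre T[:,1,0] = [8, -12] gives a = (2, -3) (primitive direction); the mode-2 fibre T[0,:,0] = [0, 8] gives b = (0, 1); then c[k] = T[0,1,k] / (a[0]·b[1]) = [8, 8] / 2 = (4, 4).
Expanding (2, -3) ⊗ (0, 1) ⊗ (4, 4) reproduces all 8 entries of T, so T = (2, -3) ⊗ (0, 1) ⊗ (4, 4) and rank(T) ≤ 1.
These bounds meet, so rank(T) = 1.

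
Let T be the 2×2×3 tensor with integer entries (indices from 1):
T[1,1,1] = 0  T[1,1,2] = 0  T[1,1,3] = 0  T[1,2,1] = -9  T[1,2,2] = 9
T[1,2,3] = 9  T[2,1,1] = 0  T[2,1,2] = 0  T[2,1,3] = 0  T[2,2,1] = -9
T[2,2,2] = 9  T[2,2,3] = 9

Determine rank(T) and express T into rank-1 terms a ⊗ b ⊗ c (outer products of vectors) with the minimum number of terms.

rank(T) = 1

Lower bound: T ≠ 0 (e.g. T[1,2,1] = -9), so rank(T) ≥ 1.
Upper bound: if T = a ⊗ b ⊗ c then every fibre of T is a multiple of the corresponding factor, so read the factors off the fibres through the nonzero entry T[1,2,1] = -9.
The mode-1 fibre T[:,2,1] = [-9, -9] gives a = [1, 1] (primitive direction); the mode-2 fibre T[1,:,1] = [0, -9] gives b = [0, 1]; then c[k] = T[1,2,k] / (a[1]·b[2]) = [-9, 9, 9] / 1 = [-9, 9, 9].
Expanding [1, 1] ⊗ [0, 1] ⊗ [-9, 9, 9] reproduces all 12 entries of T, so T = [1, 1] ⊗ [0, 1] ⊗ [-9, 9, 9] and rank(T) ≤ 1.
These bounds meet, so rank(T) = 1.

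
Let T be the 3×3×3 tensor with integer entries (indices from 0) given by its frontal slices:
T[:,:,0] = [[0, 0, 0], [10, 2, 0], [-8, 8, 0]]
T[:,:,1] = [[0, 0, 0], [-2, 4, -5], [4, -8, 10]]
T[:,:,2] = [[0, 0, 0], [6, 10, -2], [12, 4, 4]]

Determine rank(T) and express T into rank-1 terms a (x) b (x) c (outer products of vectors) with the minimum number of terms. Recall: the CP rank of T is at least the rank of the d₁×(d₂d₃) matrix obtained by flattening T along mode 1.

rank(T) = 3

Lower bound: in the mode-2 unfolding of T (rows indexed by j, columns by (i,k)) the 3×3 minor on rows j ∈ {0, 1, 2}, columns (i,k) ∈ {(1,0), (1,1), (1,2)} is det [[10, -2, 6], [2, 4, 10], [0, -5, -2]] = 352 ≠ 0, so that unfolding has rank ≥ 3 and hence rank(T) ≥ 3 (CP rank is at least every unfolding rank, though it can be larger).
Upper bound: T is a sum of 3 rank-1 terms, T = [0, 1, -2] (x) [1, -1, 1] (x) [2, -4, -2] + [0, 1, -2] (x) [2, 0, -1] (x) [2, 1, 0] + [0, 1, 1] (x) [1, 1, 0] (x) [4, 0, 8] (one valid choice — decompositions are not unique — normalised so each a, b is primitive with positive first nonzero entry; check it by expanding all entries), so rank(T) ≤ 3.
These bounds meet, so rank(T) = 3.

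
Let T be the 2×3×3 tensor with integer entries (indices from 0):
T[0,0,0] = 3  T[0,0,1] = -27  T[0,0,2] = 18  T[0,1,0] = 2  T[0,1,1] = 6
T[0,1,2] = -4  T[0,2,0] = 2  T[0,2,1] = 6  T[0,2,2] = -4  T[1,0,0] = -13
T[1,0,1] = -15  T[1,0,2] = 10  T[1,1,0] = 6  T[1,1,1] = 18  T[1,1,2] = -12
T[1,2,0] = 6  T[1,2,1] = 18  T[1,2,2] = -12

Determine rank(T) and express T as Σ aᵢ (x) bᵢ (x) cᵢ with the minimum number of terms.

Lower bound: the mode-3 unfolding of T (rows indexed by k, columns by (i,j) = (0,0), (0,1), (0,2), (1,0), (1,1), (1,2)) is [[3, 2, 2, -13, 6, 6], [-27, 6, 6, -15, 18, 18], [18, -4, -4, 10, -12, -12]].
There the 2×2 minor on rows k ∈ {0, 1}, columns (i,j) ∈ {(0,0), (0,1)} is det [[3, 2], [-27, 6]] = 72 ≠ 0, so this unfolding has rank ≥ 2; CP rank is at least every unfolding rank, so rank(T) ≥ 2. (Flattening ranks never certify an upper bound on CP rank; for that we must actually write T with 2 rank-1 terms.)
Upper bound — finding two terms. Write S_k = T[:,:,k] for the frontal slices: S₀ = [[3, 2, 2], [-13, 6, 6]], S₁ = [[-27, 6, 6], [-15, 18, 18]], S₂ = [[18, -4, -4], [10, -12, -12]].
If T = a₁ (x) b₁ (x) c₁ + a₂ (x) b₂ (x) c₂ then each S_k = c₁[k]·a₁b₁ᵀ + c₂[k]·a₂b₂ᵀ. S₀ and S₁ are linearly independent, so a₁b₁ᵀ and a₂b₂ᵀ must span the same plane of matrices: they are the rank-1 matrices of the form x·S₀ + y·S₁.
The 2×2 minor of x·S₀ + y·S₁ on rows {0,1}, columns {0,1} is 44·x² − 396·y² = 44·(x − 3·y)(x + 3·y), vanishing at (x:y) = (3:1) and (3:-1).
M₁ = 3·S₀ + S₁ = [[-18, 12, 12], [-54, 36, 36]] = (-6)·[1, 3][3, -2, -2]ᵀ and M₂ = 3·S₀ − S₁ = [[36, 0, 0], [-24, 0, 0]] = 12·[3, -2][1, 0, 0]ᵀ, so take a₁ = [1, 3], b₁ = [3, -2, -2], a₂ = [3, -2], b₂ = [1, 0, 0].
Each slice is an integer combination of E₁ = a₁b₁ᵀ and E₂ = a₂b₂ᵀ: S₀ = −E₁ + 2·E₂, S₁ = −3·E₁ − 6·E₂, S₂ = 2·E₁ + 4·E₂; reading off coefficients, c₁ = [-1, -3, 2] and c₂ = [2, -6, 4].
Hence T = [1, 3] (x) [3, -2, -2] (x) [-1, -3, 2] + [3, -2] (x) [1, 0, 0] (x) [2, -6, 4], so rank(T) ≤ 2.
These bounds meet, so rank(T) = 2.

rank(T) = 2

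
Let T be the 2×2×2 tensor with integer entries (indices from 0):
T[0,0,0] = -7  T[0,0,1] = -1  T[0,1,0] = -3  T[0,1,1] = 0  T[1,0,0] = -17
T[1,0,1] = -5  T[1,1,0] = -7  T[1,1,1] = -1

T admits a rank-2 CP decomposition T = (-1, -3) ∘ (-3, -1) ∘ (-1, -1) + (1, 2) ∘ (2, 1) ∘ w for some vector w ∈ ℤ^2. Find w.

Subtract the known terms from T to get the rank-1 residual R = (1, 2) ∘ (2, 1) ∘ w, so R[i,j,k] = a[i]·b[j]·w[k]. Pick indices with nonzero a[0]·b[0] = (1)·(2) = 2. Only the fibre through (0,0,·) is needed: R[0,0,:] = T[0,0,:] − Σₗ aₗ[0]bₗ[0]cₗ = [-7, -1] − (-1)·(-3)·(-1, -1) = [-4, 2]. Then w[k] = R[0,0,k] / 2 for each k, giving w = [-4, 2] / 2 = (-2, 1).

w = (-2, 1)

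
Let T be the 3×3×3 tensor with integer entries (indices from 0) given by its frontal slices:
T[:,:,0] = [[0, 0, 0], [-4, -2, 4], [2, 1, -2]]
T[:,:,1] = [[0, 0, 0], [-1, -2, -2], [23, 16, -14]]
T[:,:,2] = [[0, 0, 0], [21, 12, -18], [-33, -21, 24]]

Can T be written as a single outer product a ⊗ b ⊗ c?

No

The mode-1 unfolding of T (rows indexed by i, columns by (j,k) = (0,0), (0,1), (0,2), (1,0), (1,1), (1,2), (2,0), (2,1), (2,2)) is [[0, 0, 0, 0, 0, 0, 0, 0, 0], [-4, -1, 21, -2, -2, 12, 4, -2, -18], [2, 23, -33, 1, 16, -21, -2, -14, 24]].
There the 2×2 minor on rows i ∈ {1, 2}, columns (j,k) ∈ {(0,0), (0,1)} is det [[-4, -1], [2, 23]] = -90 ≠ 0, so this unfolding has rank ≥ 2; CP rank is at least every unfolding rank, so rank(T) ≥ 2.
In particular rank(T) ≥ 2 > 1, so T is not rank-1.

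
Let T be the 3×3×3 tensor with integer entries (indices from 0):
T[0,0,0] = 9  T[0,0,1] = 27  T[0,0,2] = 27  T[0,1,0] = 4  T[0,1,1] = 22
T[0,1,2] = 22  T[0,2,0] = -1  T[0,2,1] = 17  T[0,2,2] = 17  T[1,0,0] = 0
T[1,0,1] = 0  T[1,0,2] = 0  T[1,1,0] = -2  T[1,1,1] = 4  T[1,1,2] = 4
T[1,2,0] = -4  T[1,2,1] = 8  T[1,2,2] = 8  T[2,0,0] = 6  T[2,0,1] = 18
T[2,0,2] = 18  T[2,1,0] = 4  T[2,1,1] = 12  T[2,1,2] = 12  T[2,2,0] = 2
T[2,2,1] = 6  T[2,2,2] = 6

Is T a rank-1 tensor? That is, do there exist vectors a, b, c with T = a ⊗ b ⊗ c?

The mode-3 unfolding of T (rows indexed by k, columns by (i,j) = (0,0), (0,1), (0,2), (1,0), (1,1), (1,2), (2,0), (2,1), (2,2)) is [[9, 4, -1, 0, -2, -4, 6, 4, 2], [27, 22, 17, 0, 4, 8, 18, 12, 6], [27, 22, 17, 0, 4, 8, 18, 12, 6]].
There the 2×2 minor on rows k ∈ {0, 1}, columns (i,j) ∈ {(0,0), (0,1)} is det [[9, 4], [27, 22]] = 90 ≠ 0, so this unfolding has rank ≥ 2; CP rank is at least every unfolding rank, so rank(T) ≥ 2.
In particular rank(T) ≥ 2 > 1, so T is not rank-1.

No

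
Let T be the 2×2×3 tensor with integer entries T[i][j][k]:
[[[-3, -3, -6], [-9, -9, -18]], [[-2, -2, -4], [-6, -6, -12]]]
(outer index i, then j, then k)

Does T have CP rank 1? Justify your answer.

If T = a ⊗ b ⊗ c then every fibre of T is a multiple of the corresponding factor, so read the factors off the fibres through the nonzero entry T[0,0,0] = -3.
The mode-1 fibre T[:,0,0] = [-3, -2] gives a = [3, 2] (primitive direction); the mode-2 fibre T[0,:,0] = [-3, -9] gives b = [1, 3]; then c[k] = T[0,0,k] / (a[0]·b[0]) = [-3, -3, -6] / 3 = [-1, -1, -2].
Expanding [3, 2] ⊗ [1, 3] ⊗ [-1, -1, -2] reproduces all 12 entries of T, so T = [3, 2] ⊗ [1, 3] ⊗ [-1, -1, -2] and rank(T) ≤ 1.
Equivalently every frontal slice T[:,:,k] is c[k] times the rank-1 matrix [3, 2] ⊗ [1, 3]. So T has rank 1 (it is nonzero).

Yes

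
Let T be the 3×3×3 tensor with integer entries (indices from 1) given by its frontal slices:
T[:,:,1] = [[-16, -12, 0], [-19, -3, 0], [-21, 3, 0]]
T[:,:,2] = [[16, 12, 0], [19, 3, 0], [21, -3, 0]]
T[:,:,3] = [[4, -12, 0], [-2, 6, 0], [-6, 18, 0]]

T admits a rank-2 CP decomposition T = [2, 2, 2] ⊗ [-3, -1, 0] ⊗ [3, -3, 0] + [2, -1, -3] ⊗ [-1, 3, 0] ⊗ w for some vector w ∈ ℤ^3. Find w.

w = [-1, 1, -2]

Subtract the known terms from T to get the rank-1 residual R = [2, -1, -3] ⊗ [-1, 3, 0] ⊗ w, so R[i,j,k] = a[i]·b[j]·w[k]. Pick indices with nonzero a[1]·b[1] = (2)·(-1) = -2. Only the fibre through (1,1,·) is needed: R[1,1,:] = T[1,1,:] − Σₗ aₗ[1]bₗ[1]cₗ = [-16, 16, 4] − (2)·(-3)·[3, -3, 0] = [2, -2, 4]. Then w[k] = R[1,1,k] / -2 for each k, giving w = [2, -2, 4] / -2 = [-1, 1, -2].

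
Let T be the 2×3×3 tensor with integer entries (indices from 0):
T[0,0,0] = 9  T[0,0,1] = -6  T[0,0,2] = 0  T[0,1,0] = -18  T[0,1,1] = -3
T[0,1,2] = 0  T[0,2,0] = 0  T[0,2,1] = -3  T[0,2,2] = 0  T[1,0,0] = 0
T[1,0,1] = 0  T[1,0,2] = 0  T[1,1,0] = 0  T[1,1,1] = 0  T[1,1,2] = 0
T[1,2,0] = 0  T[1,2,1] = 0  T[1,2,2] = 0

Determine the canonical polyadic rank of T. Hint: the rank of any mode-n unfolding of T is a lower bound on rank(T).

2

Lower bound: the mode-2 unfolding of T (rows indexed by j, columns by (i,k) = (0,0), (0,1), (0,2), (1,0), (1,1), (1,2)) is [[9, -6, 0, 0, 0, 0], [-18, -3, 0, 0, 0, 0], [0, -3, 0, 0, 0, 0]].
There the 2×2 minor on rows j ∈ {0, 1}, columns (i,k) ∈ {(0,0), (0,1)} is det [[9, -6], [-18, -3]] = -135 ≠ 0, so this unfolding has rank ≥ 2; CP rank is at least every unfolding rank, so rank(T) ≥ 2. (Unfolding ranks only ever bound the CP rank from below — rank(T) can be strictly larger than all of them — so the matching upper bound has to come from an explicit 2-term decomposition.)
Upper bound — finding two terms. Every mode-1 slice of T is a multiple of one matrix: T[i,:,:] = a[i]·M with a = [1, 0] and M = [[9, -6, 0], [-18, -3, 0], [0, -3, 0]] (rows indexed by j, columns by k). So it suffices to write M as a sum of two rank-1 matrices.
The rows of M satisfy (row 1) = −2·(row 0) + 5·(row 2), so splitting by rows, M = [1, -2, 0][9, -6, 0]ᵀ + [0, 5, 1][0, -3, 0]ᵀ.
Hence T = [1, 0] (x) [1, -2, 0] (x) [9, -6, 0] + [1, 0] (x) [0, 5, 1] (x) [0, -3, 0], so rank(T) ≤ 2.
These bounds meet, so rank(T) = 2.
Check entry T[0,1,2] = 0: (1)·(-2)·(0) + (1)·(5)·(0) = 0.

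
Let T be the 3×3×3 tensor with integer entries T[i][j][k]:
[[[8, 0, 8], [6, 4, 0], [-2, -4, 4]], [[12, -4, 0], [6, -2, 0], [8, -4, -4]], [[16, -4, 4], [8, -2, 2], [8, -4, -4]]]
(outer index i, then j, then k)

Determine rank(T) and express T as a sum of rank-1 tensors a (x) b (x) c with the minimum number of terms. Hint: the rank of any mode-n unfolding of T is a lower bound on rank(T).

Lower bound: the mode-2 unfolding of T (rows indexed by j, columns by (i,k) = (0,0), (0,1), (0,2), (1,0), (1,1), (1,2), (2,0), (2,1), (2,2)) is [[8, 0, 8, 12, -4, 0, 16, -4, 4], [6, 4, 0, 6, -2, 0, 8, -2, 2], [-2, -4, 4, 8, -4, -4, 8, -4, -4]].
There the 3×3 minor on rows j ∈ {0, 1, 2}, columns (i,k) ∈ {(0,0), (0,1), (1,0)} is det [[8, 0, 12], [6, 4, 6], [-2, -4, 8]] = 256 ≠ 0, so this unfolding has rank ≥ 3; CP rank is at least every unfolding rank, so rank(T) ≥ 3. (This is only a lower bound: in general the CP rank may exceed every unfolding rank, so we still need to exhibit 3 rank-1 terms summing to T.)
Upper bound: T is a sum of 3 rank-1 terms, T = [0, 1, 1] (x) [2, 1, 2] (x) [4, -2, -2] + [1, 0, 0] (x) [0, 1, -1] (x) [2, 4, -4] + [2, 1, 2] (x) [2, 1, 0] (x) [2, 0, 2] (written with every a and b primitive with positive leading entry and the scale carried by c; CP decompositions are not unique, and this one is verified by expanding entrywise), so rank(T) ≤ 3.
These bounds meet, so rank(T) = 3.
Check entry T[1,1,0] = 6: (1)·(1)·(4) + (0)·(1)·(2) + (1)·(1)·(2) = 6.

rank(T) = 3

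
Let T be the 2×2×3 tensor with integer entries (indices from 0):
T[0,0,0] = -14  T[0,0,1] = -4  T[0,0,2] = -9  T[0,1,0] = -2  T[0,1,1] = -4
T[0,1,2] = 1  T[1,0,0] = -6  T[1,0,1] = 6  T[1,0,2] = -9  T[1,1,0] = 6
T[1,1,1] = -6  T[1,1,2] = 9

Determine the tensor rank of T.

Lower bound: the mode-2 unfolding of T (rows indexed by j, columns by (i,k) = (0,0), (0,1), (0,2), (1,0), (1,1), (1,2)) is [[-14, -4, -9, -6, 6, -9], [-2, -4, 1, 6, -6, 9]].
There the 2×2 minor on rows j ∈ {0, 1}, columns (i,k) ∈ {(0,0), (0,1)} is det [[-14, -4], [-2, -4]] = 48 ≠ 0, so this unfolding has rank ≥ 2; CP rank is at least every unfolding rank, so rank(T) ≥ 2. (Flattening ranks never certify an upper bound on CP rank; for that we must actually write T with 2 rank-1 terms.)
Upper bound — finding two terms. Write S_k = T[:,:,k] for the frontal slices: S₀ = [[-14, -2], [-6, 6]], S₁ = [[-4, -4], [6, -6]], S₂ = [[-9, 1], [-9, 9]].
If T = a₁ (x) b₁ (x) c₁ + a₂ (x) b₂ (x) c₂ then each S_k = c₁[k]·a₁b₁ᵀ + c₂[k]·a₂b₂ᵀ. S₀ and S₁ are linearly independent, so a₁b₁ᵀ and a₂b₂ᵀ must span the same plane of matrices: they are the rank-1 matrices of the form x·S₀ + y·S₁.
det(x·S₀ + y·S₁) is −96·x² + 48·xy + 48·y² = (-48)·(x − y)(2·x + y), vanishing at (x:y) = (1:1) and (1:-2).
M₁ = S₀ + S₁ = [[-18, -6], [0, 0]] = (-6)·[1, 0][3, 1]ᵀ and M₂ = S₀ − 2·S₁ = [[-6, 6], [-18, 18]] = (-6)·[1, 3][1, -1]ᵀ, so take a₁ = [1, 0], b₁ = [3, 1], a₂ = [1, 3], b₂ = [1, -1].
Each slice is an integer combination of E₁ = a₁b₁ᵀ and E₂ = a₂b₂ᵀ: S₀ = −4·E₁ − 2·E₂, S₁ = −2·E₁ + 2·E₂, S₂ = −2·E₁ − 3·E₂; reading off coefficients, c₁ = [-4, -2, -2] and c₂ = [-2, 2, -3].
Hence T = [1, 0] (x) [3, 1] (x) [-4, -2, -2] + [1, 3] (x) [1, -1] (x) [-2, 2, -3], so rank(T) ≤ 2.
These bounds meet, so rank(T) = 2.
Check entry T[1,0,2] = -9: (0)·(3)·(-2) + (3)·(1)·(-3) = -9.

2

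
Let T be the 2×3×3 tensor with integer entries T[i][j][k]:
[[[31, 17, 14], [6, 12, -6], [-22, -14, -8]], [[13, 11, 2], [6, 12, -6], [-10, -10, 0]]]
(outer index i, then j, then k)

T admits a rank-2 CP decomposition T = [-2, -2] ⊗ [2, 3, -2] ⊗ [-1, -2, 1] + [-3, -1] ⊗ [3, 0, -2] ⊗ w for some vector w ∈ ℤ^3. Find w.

Subtract the known terms from T to get the rank-1 residual R = [-3, -1] ⊗ [3, 0, -2] ⊗ w, so R[i,j,k] = a[i]·b[j]·w[k]. Pick indices with nonzero a[0]·b[0] = (-3)·(3) = -9. Only the fibre through (0,0,·) is needed: R[0,0,:] = T[0,0,:] − Σₗ aₗ[0]bₗ[0]cₗ = [31, 17, 14] − (-2)·(2)·[-1, -2, 1] = [27, 9, 18]. Then w[k] = R[0,0,k] / -9 for each k, giving w = [27, 9, 18] / -9 = [-3, -1, -2].

w = [-3, -1, -2]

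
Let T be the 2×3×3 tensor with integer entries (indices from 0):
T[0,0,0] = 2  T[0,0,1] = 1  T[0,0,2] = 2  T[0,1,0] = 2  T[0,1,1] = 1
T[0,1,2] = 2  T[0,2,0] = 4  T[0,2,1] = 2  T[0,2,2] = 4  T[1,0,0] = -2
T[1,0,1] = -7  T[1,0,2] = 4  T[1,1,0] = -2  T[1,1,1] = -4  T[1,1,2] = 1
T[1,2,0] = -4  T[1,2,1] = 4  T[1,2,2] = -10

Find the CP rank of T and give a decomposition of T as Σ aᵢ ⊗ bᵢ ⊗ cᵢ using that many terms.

rank(T) = 2

Lower bound: the mode-1 unfolding of T (rows indexed by i, columns by (j,k) = (0,0), (0,1), (0,2), (1,0), (1,1), (1,2), (2,0), (2,1), (2,2)) is [[2, 1, 2, 2, 1, 2, 4, 2, 4], [-2, -7, 4, -2, -4, 1, -4, 4, -10]].
There the 2×2 minor on rows i ∈ {0, 1}, columns (j,k) ∈ {(0,0), (0,1)} is det [[2, 1], [-2, -7]] = -12 ≠ 0, so this unfolding has rank ≥ 2; CP rank is at least every unfolding rank, so rank(T) ≥ 2. (This is only a lower bound: in general the CP rank may exceed every unfolding rank, so we still need to exhibit 2 rank-1 terms summing to T.)
Upper bound — finding two terms. Write S_k = T[:,:,k] for the frontal slices: S₀ = [[2, 2, 4], [-2, -2, -4]], S₁ = [[1, 1, 2], [-7, -4, 4]], S₂ = [[2, 2, 4], [4, 1, -10]].
If T = a₁ ⊗ b₁ ⊗ c₁ + a₂ ⊗ b₂ ⊗ c₂ then each S_k = c₁[k]·a₁b₁ᵀ + c₂[k]·a₂b₂ᵀ. S₀ and S₁ are linearly independent, so a₁b₁ᵀ and a₂b₂ᵀ must span the same plane of matrices: they are the rank-1 matrices of the form x·S₀ + y·S₁.
The 2×2 minor of x·S₀ + y·S₁ on rows {0,1}, columns {0,1} is 6·xy + 3·y² = 3·(y)(2·x + y), vanishing at (x:y) = (1:0) and (1:-2).
M₁ = S₀ = [[2, 2, 4], [-2, -2, -4]] = 2·[1, -1][1, 1, 2]ᵀ and M₂ = S₀ − 2·S₁ = [[0, 0, 0], [12, 6, -12]] = 6·[0, 1][2, 1, -2]ᵀ, so take a₁ = [1, -1], b₁ = [1, 1, 2], a₂ = [0, 1], b₂ = [2, 1, -2].
Each slice is an integer combination of E₁ = a₁b₁ᵀ and E₂ = a₂b₂ᵀ: S₀ = 2·E₁, S₁ = E₁ − 3·E₂, S₂ = 2·E₁ + 3·E₂; reading off coefficients, c₁ = [2, 1, 2] and c₂ = [0, -3, 3].
Hence T = [1, -1] ⊗ [1, 1, 2] ⊗ [2, 1, 2] + [0, 1] ⊗ [2, 1, -2] ⊗ [0, -3, 3], so rank(T) ≤ 2.
These bounds meet, so rank(T) = 2.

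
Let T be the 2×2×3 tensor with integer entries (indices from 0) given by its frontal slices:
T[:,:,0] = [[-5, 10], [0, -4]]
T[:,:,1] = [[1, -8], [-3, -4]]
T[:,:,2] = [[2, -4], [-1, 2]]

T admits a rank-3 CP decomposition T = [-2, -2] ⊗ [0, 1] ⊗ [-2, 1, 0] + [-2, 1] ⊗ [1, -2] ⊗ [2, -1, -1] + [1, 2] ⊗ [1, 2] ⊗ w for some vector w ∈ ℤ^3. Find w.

w = [-1, -1, 0]

Subtract the known terms from T to get the rank-1 residual R = [1, 2] ⊗ [1, 2] ⊗ w, so R[i,j,k] = a[i]·b[j]·w[k]. Pick indices with nonzero a[0]·b[0] = (1)·(1) = 1. Only the fibre through (0,0,·) is needed: R[0,0,:] = T[0,0,:] − Σₗ aₗ[0]bₗ[0]cₗ = [-5, 1, 2] − (-2)·(0)·[-2, 1, 0] − (-2)·(1)·[2, -1, -1] = [-1, -1, 0]. Then w[k] = R[0,0,k] / 1 for each k, giving w = [-1, -1, 0] / 1 = [-1, -1, 0].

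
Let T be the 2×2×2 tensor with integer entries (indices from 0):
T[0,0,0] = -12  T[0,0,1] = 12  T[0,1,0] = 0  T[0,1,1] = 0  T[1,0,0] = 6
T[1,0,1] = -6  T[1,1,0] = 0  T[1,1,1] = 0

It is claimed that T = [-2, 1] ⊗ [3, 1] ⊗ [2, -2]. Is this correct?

No

Reconstruct entry (0,1,0) from the claimed factors: Σₗ aₗ[0]bₗ[1]cₗ[0] = (-2)·(1)·(2) = -4, but T[0,1,0] = 0. The claim is false.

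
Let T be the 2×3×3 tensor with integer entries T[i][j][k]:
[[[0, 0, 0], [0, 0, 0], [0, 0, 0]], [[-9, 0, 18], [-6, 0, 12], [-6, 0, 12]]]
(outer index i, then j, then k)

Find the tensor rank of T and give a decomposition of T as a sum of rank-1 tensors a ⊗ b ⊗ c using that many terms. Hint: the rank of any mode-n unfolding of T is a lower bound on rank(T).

Lower bound: T ≠ 0 (e.g. T[1,0,0] = -9), so rank(T) ≥ 1.
Upper bound: the mode-1 fibre T[:,0,0] = [0, -9] gives a = [0, 1] (primitive direction); the mode-2 fibre T[1,:,0] = [-9, -6, -6] gives b = [3, 2, 2]; then c[k] = T[1,0,k] / (a[1]·b[0]) = [-9, 0, 18] / 3 = [-3, 0, 6].
Expanding [0, 1] ⊗ [3, 2, 2] ⊗ [-3, 0, 6] reproduces all 18 entries of T, so T = [0, 1] ⊗ [3, 2, 2] ⊗ [-3, 0, 6] and rank(T) ≤ 1.
These bounds meet, so rank(T) = 1.

rank(T) = 1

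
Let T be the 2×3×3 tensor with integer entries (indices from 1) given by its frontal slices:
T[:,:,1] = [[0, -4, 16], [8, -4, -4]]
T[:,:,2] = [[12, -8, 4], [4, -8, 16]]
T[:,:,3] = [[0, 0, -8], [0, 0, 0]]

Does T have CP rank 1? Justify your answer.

The mode-2 unfolding of T (rows indexed by j, columns by (i,k) = (1,1), (1,2), (1,3), (2,1), (2,2), (2,3)) is [[0, 12, 0, 8, 4, 0], [-4, -8, 0, -4, -8, 0], [16, 4, -8, -4, 16, 0]].
There the 3×3 minor on rows j ∈ {1, 2, 3}, columns (i,k) ∈ {(1,1), (1,2), (1,3)} is det [[0, 12, 0], [-4, -8, 0], [16, 4, -8]] = -384 ≠ 0, so this unfolding has rank ≥ 3; CP rank is at least every unfolding rank, so rank(T) ≥ 3.
In particular rank(T) ≥ 3 > 1, so T is not rank-1.

No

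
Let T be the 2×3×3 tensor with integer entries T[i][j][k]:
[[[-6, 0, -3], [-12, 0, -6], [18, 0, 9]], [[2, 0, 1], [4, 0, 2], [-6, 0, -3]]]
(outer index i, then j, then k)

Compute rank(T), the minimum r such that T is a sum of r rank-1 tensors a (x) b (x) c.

1

Lower bound: T ≠ 0 (e.g. T[0,0,0] = -6), so rank(T) ≥ 1.
Upper bound: if T = a (x) b (x) c then every fibre of T is a multiple of the corresponding factor, so read the factors off the fibres through the nonzero entry T[0,0,0] = -6.
The mode-1 fibre T[:,0,0] = [-6, 2] gives a = [3, -1] (primitive direction); the mode-2 fibre T[0,:,0] = [-6, -12, 18] gives b = [1, 2, -3]; then c[k] = T[0,0,k] / (a[0]·b[0]) = [-6, 0, -3] / 3 = [-2, 0, -1].
Expanding [3, -1] (x) [1, 2, -3] (x) [-2, 0, -1] reproduces all 18 entries of T, so T = [3, -1] (x) [1, 2, -3] (x) [-2, 0, -1] and rank(T) ≤ 1.
These bounds meet, so rank(T) = 1.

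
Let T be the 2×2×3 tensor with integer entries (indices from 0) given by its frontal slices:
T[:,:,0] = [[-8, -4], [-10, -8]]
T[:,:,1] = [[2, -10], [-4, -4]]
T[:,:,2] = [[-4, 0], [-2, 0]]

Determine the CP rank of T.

Lower bound: the mode-3 unfolding of T (rows indexed by k, columns by (i,j) = (0,0), (0,1), (1,0), (1,1)) is [[-8, -4, -10, -8], [2, -10, -4, -4], [-4, 0, -2, 0]].
There the 3×3 minor on rows k ∈ {0, 1, 2}, columns (i,j) ∈ {(0,0), (0,1), (1,0)} is det [[-8, -4, -10], [2, -10, -4], [-4, 0, -2]] = 160 ≠ 0, so this unfolding has rank ≥ 3; CP rank is at least every unfolding rank, so rank(T) ≥ 3. (Unfolding ranks only ever bound the CP rank from below — rank(T) can be strictly larger than all of them — so the matching upper bound has to come from an explicit 3-term decomposition.)
Upper bound: T is a sum of 3 rank-1 terms, T = [1, 0] ∘ [1, -2] ∘ [0, 4, 0] + [1, 2] ∘ [1, 1] ∘ [-4, -2, 0] + [2, 1] ∘ [1, 0] ∘ [-2, 0, -2] (written with every a and b primitive with positive leading entry and the scale carried by c; CP decompositions are not unique, and this one is verified by expanding entrywise), so rank(T) ≤ 3.
These bounds meet, so rank(T) = 3.

3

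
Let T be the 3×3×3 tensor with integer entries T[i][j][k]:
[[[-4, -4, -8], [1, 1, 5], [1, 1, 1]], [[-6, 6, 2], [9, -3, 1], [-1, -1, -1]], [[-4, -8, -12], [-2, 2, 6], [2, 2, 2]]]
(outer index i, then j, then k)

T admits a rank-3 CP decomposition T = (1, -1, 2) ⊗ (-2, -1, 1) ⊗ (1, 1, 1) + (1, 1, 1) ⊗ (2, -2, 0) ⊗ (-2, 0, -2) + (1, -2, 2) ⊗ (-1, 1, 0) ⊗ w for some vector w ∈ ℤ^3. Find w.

Subtract the known terms from T to get the rank-1 residual R = (1, -2, 2) ⊗ (-1, 1, 0) ⊗ w, so R[i,j,k] = a[i]·b[j]·w[k]. Pick indices with nonzero a[0]·b[0] = (1)·(-1) = -1. Only the fibre through (0,0,·) is needed: R[0,0,:] = T[0,0,:] − Σₗ aₗ[0]bₗ[0]cₗ = [-4, -4, -8] − (1)·(-2)·(1, 1, 1) − (1)·(2)·(-2, 0, -2) = [2, -2, -2]. Then w[k] = R[0,0,k] / -1 for each k, giving w = [2, -2, -2] / -1 = (-2, 2, 2).

w = (-2, 2, 2)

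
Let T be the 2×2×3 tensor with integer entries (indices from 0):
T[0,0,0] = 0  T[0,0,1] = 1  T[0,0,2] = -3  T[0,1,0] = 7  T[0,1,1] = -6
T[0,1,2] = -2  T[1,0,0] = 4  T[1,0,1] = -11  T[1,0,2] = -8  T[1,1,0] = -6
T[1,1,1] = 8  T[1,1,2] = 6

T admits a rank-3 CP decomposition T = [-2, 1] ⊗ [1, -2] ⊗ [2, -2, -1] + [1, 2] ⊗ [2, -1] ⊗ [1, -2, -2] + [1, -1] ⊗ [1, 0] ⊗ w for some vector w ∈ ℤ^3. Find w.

w = [2, 1, -1]

Subtract the known terms from T to get the rank-1 residual R = [1, -1] ⊗ [1, 0] ⊗ w, so R[i,j,k] = a[i]·b[j]·w[k]. Pick indices with nonzero a[0]·b[0] = (1)·(1) = 1. Only the fibre through (0,0,·) is needed: R[0,0,:] = T[0,0,:] − Σₗ aₗ[0]bₗ[0]cₗ = [0, 1, -3] − (-2)·(1)·[2, -2, -1] − (1)·(2)·[1, -2, -2] = [2, 1, -1]. Then w[k] = R[0,0,k] / 1 for each k, giving w = [2, 1, -1] / 1 = [2, 1, -1].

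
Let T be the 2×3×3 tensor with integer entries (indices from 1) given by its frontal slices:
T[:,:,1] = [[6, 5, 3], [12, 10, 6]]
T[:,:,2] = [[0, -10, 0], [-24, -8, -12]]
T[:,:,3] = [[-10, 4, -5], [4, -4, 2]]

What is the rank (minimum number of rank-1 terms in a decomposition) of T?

3

Lower bound: the mode-3 unfolding of T (rows indexed by k, columns by (i,j) = (1,1), (1,2), (1,3), (2,1), (2,2), (2,3)) is [[6, 5, 3, 12, 10, 6], [0, -10, 0, -24, -8, -12], [-10, 4, -5, 4, -4, 2]].
There the 3×3 minor on rows k ∈ {1, 2, 3}, columns (i,j) ∈ {(1,1), (1,2), (2,1)} is det [[6, 5, 12], [0, -10, -24], [-10, 4, 4]] = 336 ≠ 0, so this unfolding has rank ≥ 3; CP rank is at least every unfolding rank, so rank(T) ≥ 3. (Unfolding ranks only ever bound the CP rank from below — rank(T) can be strictly larger than all of them — so the matching upper bound has to come from an explicit 3-term decomposition.)
Upper bound: T is a sum of 3 rank-1 terms, T = [1, -1] ∘ [2, -1, 1] ∘ [0, 4, -4] + [1, 2] ∘ [2, 1, 1] ∘ [1, -2, -2] + [1, 2] ∘ [2, 2, 1] ∘ [2, -2, 1] (one valid choice — decompositions are not unique — normalised so each a, b is primitive with positive first nonzero entry; check it by expanding all entries), so rank(T) ≤ 3.
These bounds meet, so rank(T) = 3.
Check entry T[2,3,2] = -12: (-1)·(1)·(4) + (2)·(1)·(-2) + (2)·(1)·(-2) = -12.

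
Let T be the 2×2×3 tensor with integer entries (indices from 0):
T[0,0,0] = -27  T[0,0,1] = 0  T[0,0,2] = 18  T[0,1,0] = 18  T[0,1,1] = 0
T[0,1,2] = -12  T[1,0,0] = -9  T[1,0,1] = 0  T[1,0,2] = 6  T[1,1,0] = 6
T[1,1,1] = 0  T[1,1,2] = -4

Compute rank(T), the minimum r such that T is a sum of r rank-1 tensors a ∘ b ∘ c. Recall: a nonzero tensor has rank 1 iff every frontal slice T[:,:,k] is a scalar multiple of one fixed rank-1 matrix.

1

Lower bound: T ≠ 0 (e.g. T[0,0,0] = -27), so rank(T) ≥ 1.
Upper bound: the mode-1 fibre T[:,0,0] = [-27, -9] gives a = [3, 1] (primitive direction); the mode-2 fibre T[0,:,0] = [-27, 18] gives b = [3, -2]; then c[k] = T[0,0,k] / (a[0]·b[0]) = [-27, 0, 18] / 9 = [-3, 0, 2].
Expanding [3, 1] ∘ [3, -2] ∘ [-3, 0, 2] reproduces all 12 entries of T, so T = [3, 1] ∘ [3, -2] ∘ [-3, 0, 2] and rank(T) ≤ 1.
These bounds meet, so rank(T) = 1.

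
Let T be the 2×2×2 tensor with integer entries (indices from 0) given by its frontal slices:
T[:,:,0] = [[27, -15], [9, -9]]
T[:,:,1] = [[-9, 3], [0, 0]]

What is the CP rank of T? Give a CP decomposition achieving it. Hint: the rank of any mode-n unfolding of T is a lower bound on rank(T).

rank(T) = 2

Lower bound: the mode-1 unfolding of T (rows indexed by i, columns by (j,k) = (0,0), (0,1), (1,0), (1,1)) is [[27, -9, -15, 3], [9, 0, -9, 0]].
There the 2×2 minor on rows i ∈ {0, 1}, columns (j,k) ∈ {(0,0), (0,1)} is det [[27, -9], [9, 0]] = 81 ≠ 0, so this unfolding has rank ≥ 2; CP rank is at least every unfolding rank, so rank(T) ≥ 2. (Flattening ranks never certify an upper bound on CP rank; for that we must actually write T with 2 rank-1 terms.)
Upper bound — finding two terms. Write S_k = T[:,:,k] for the frontal slices: S₀ = [[27, -15], [9, -9]], S₁ = [[-9, 3], [0, 0]].
If T = a₁ ∘ b₁ ∘ c₁ + a₂ ∘ b₂ ∘ c₂ then each S_k = c₁[k]·a₁b₁ᵀ + c₂[k]·a₂b₂ᵀ. S₀ and S₁ are linearly independent, so a₁b₁ᵀ and a₂b₂ᵀ must span the same plane of matrices: they are the rank-1 matrices of the form x·S₀ + y·S₁.
det(x·S₀ + y·S₁) is −108·x² + 54·xy = (-54)·(2·x − y)(x), vanishing at (x:y) = (1:2) and (0:1).
M₁ = S₀ + 2·S₁ = [[9, -9], [9, -9]] = 9·[1, 1][1, -1]ᵀ and M₂ = S₁ = [[-9, 3], [0, 0]] = (-3)·[1, 0][3, -1]ᵀ, so take a₁ = [1, 1], b₁ = [1, -1], a₂ = [1, 0], b₂ = [3, -1].
Each slice is an integer combination of E₁ = a₁b₁ᵀ and E₂ = a₂b₂ᵀ: S₀ = 9·E₁ + 6·E₂, S₁ = −3·E₂; reading off coefficients, c₁ = [9, 0] and c₂ = [6, -3].
Hence T = [1, 1] ∘ [1, -1] ∘ [9, 0] + [1, 0] ∘ [3, -1] ∘ [6, -3], so rank(T) ≤ 2.
These bounds meet, so rank(T) = 2.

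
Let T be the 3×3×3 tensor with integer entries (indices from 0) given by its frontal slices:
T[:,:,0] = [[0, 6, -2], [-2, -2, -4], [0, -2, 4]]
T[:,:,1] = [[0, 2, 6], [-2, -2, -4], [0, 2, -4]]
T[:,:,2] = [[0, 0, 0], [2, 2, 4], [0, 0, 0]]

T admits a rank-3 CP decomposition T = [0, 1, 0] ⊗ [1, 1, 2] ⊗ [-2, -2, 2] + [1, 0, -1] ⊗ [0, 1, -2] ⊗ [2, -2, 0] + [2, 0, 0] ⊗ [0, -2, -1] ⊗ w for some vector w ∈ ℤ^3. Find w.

w = [-1, -1, 0]

Subtract the known terms from T to get the rank-1 residual R = [2, 0, 0] ⊗ [0, -2, -1] ⊗ w, so R[i,j,k] = a[i]·b[j]·w[k]. Pick indices with nonzero a[0]·b[1] = (2)·(-2) = -4. Only the fibre through (0,1,·) is needed: R[0,1,:] = T[0,1,:] − Σₗ aₗ[0]bₗ[1]cₗ = [6, 2, 0] − (0)·(1)·[-2, -2, 2] − (1)·(1)·[2, -2, 0] = [4, 4, 0]. Then w[k] = R[0,1,k] / -4 for each k, giving w = [4, 4, 0] / -4 = [-1, -1, 0].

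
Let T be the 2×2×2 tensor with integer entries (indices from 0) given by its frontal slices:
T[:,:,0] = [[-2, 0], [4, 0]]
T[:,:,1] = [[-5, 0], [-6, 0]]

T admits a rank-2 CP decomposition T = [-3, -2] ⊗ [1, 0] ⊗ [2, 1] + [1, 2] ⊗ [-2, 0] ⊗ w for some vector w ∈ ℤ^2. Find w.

Subtract the known terms from T to get the rank-1 residual R = [1, 2] ⊗ [-2, 0] ⊗ w, so R[i,j,k] = a[i]·b[j]·w[k]. Pick indices with nonzero a[0]·b[0] = (1)·(-2) = -2. Only the fibre through (0,0,·) is needed: R[0,0,:] = T[0,0,:] − Σₗ aₗ[0]bₗ[0]cₗ = [-2, -5] − (-3)·(1)·[2, 1] = [4, -2]. Then w[k] = R[0,0,k] / -2 for each k, giving w = [4, -2] / -2 = [-2, 1].

w = [-2, 1]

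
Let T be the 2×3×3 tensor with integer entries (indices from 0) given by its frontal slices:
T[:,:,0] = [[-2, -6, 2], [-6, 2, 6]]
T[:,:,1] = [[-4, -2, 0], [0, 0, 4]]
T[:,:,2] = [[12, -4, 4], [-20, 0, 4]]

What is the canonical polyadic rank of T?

Lower bound: the mode-3 unfolding of T (rows indexed by k, columns by (i,j) = (0,0), (0,1), (0,2), (1,0), (1,1), (1,2)) is [[-2, -6, 2, -6, 2, 6], [-4, -2, 0, 0, 0, 4], [12, -4, 4, -20, 0, 4]].
There the 3×3 minor on rows k ∈ {0, 1, 2}, columns (i,j) ∈ {(0,0), (0,1), (1,0)} is det [[-2, -6, -6], [-4, -2, 0], [12, -4, -20]] = 160 ≠ 0, so this unfolding has rank ≥ 3; CP rank is at least every unfolding rank, so rank(T) ≥ 3. (Flattening ranks never certify an upper bound on CP rank; for that we must actually write T with 3 rank-1 terms.)
Upper bound: T is a sum of 3 rank-1 terms, T = [0, 1] ⊗ [2, 1, -2] ⊗ [-4, -2, -4] + [1, -1] ⊗ [1, -2, 1] ⊗ [2, 0, 4] + [1, -1] ⊗ [2, 1, 0] ⊗ [-2, -2, 4] (one valid choice — decompositions are not unique — normalised so each a, b is primitive with positive first nonzero entry; check it by expanding all entries), so rank(T) ≤ 3.
These bounds meet, so rank(T) = 3.

3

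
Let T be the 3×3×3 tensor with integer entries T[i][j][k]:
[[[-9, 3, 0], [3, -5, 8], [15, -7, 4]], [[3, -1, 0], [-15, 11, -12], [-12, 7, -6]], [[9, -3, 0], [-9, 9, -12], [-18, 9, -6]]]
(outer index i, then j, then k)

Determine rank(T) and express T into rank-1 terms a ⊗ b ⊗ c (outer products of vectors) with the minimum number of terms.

Lower bound: the mode-1 unfolding of T (rows indexed by i, columns by (j,k) = (0,0), (0,1), (0,2), (1,0), (1,1), (1,2), (2,0), (2,1), (2,2)) is [[-9, 3, 0, 3, -5, 8, 15, -7, 4], [3, -1, 0, -15, 11, -12, -12, 7, -6], [9, -3, 0, -9, 9, -12, -18, 9, -6]].
There the 2×2 minor on rows i ∈ {0, 1}, columns (j,k) ∈ {(0,0), (1,0)} is det [[-9, 3], [3, -15]] = 126 ≠ 0, so this unfolding has rank ≥ 2; CP rank is at least every unfolding rank, so rank(T) ≥ 2. (Flattening ranks never certify an upper bound on CP rank; for that we must actually write T with 2 rank-1 terms.)
Upper bound — finding two terms. Write S_k = T[:,:,k] for the frontal slices: S₀ = [[-9, 3, 15], [3, -15, -12], [9, -9, -18]], S₁ = [[3, -5, -7], [-1, 11, 7], [-3, 9, 9]], S₂ = [[0, 8, 4], [0, -12, -6], [0, -12, -6]].
If T = a₁ ⊗ b₁ ⊗ c₁ + a₂ ⊗ b₂ ⊗ c₂ then each S_k = c₁[k]·a₁b₁ᵀ + c₂[k]·a₂b₂ᵀ. S₀ and S₁ are linearly independent, so a₁b₁ᵀ and a₂b₂ᵀ must span the same plane of matrices: they are the rank-1 matrices of the form x·S₀ + y·S₁.
The 2×2 minor of x·S₀ + y·S₁ on rows {0,1}, columns {0,1} is 126·x² − 126·xy + 28·y² = 14·(3·x − 2·y)(3·x − y), vanishing at (x:y) = (2:3) and (1:3).
M₁ = 2·S₀ + 3·S₁ = [[-9, -9, 9], [3, 3, -3], [9, 9, -9]] = (-3)·[3, -1, -3][1, 1, -1]ᵀ and M₂ = S₀ + 3·S₁ = [[0, -12, -6], [0, 18, 9], [0, 18, 9]] = (-3)·[2, -3, -3][0, 2, 1]ᵀ, so take a₁ = [3, -1, -3], b₁ = [1, 1, -1], a₂ = [2, -3, -3], b₂ = [0, 2, 1].
Each slice is an integer combination of E₁ = a₁b₁ᵀ and E₂ = a₂b₂ᵀ: S₀ = −3·E₁ + 3·E₂, S₁ = E₁ − 2·E₂, S₂ = 2·E₂; reading off coefficients, c₁ = [-3, 1, 0] and c₂ = [3, -2, 2].
Hence T = [3, -1, -3] ⊗ [1, 1, -1] ⊗ [-3, 1, 0] + [2, -3, -3] ⊗ [0, 2, 1] ⊗ [3, -2, 2], so rank(T) ≤ 2.
These bounds meet, so rank(T) = 2.

rank(T) = 2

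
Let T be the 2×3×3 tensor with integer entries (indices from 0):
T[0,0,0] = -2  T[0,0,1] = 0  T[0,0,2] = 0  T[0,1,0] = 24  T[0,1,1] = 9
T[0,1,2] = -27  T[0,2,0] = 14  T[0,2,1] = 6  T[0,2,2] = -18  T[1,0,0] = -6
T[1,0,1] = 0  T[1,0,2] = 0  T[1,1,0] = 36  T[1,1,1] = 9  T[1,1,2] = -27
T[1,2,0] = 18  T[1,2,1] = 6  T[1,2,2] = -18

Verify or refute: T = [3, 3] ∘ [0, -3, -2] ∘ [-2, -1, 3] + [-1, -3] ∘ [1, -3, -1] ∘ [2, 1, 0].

No

Reconstruct entry (0,0,1) from the claimed factors: Σₗ aₗ[0]bₗ[0]cₗ[1] = (3)·(0)·(-1) + (-1)·(1)·(1) = -1, but T[0,0,1] = 0. The claim is false.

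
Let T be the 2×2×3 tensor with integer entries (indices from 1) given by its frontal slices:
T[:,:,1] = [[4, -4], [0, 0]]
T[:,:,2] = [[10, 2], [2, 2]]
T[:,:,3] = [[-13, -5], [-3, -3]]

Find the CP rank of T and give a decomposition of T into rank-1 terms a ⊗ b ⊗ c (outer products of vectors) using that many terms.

Lower bound: the mode-3 unfolding of T (rows indexed by k, columns by (i,j) = (1,1), (1,2), (2,1), (2,2)) is [[4, -4, 0, 0], [10, 2, 2, 2], [-13, -5, -3, -3]].
There the 2×2 minor on rows k ∈ {1, 2}, columns (i,j) ∈ {(1,1), (1,2)} is det [[4, -4], [10, 2]] = 48 ≠ 0, so this unfolding has rank ≥ 2; CP rank is at least every unfolding rank, so rank(T) ≥ 2. (Flattening ranks never certify an upper bound on CP rank; for that we must actually write T with 2 rank-1 terms.)
Upper bound — finding two terms. Write S_k = T[:,:,k] for the frontal slices: S₁ = [[4, -4], [0, 0]], S₂ = [[10, 2], [2, 2]], S₃ = [[-13, -5], [-3, -3]].
If T = a₁ ⊗ b₁ ⊗ c₁ + a₂ ⊗ b₂ ⊗ c₂ then each S_k = c₁[k]·a₁b₁ᵀ + c₂[k]·a₂b₂ᵀ. S₁ and S₂ are linearly independent, so a₁b₁ᵀ and a₂b₂ᵀ must span the same plane of matrices: they are the rank-1 matrices of the form x·S₁ + y·S₂.
det(x·S₁ + y·S₂) is 16·xy + 16·y² = 16·(y)(x + y), vanishing at (x:y) = (1:0) and (1:-1).
M₁ = S₁ = [[4, -4], [0, 0]] = 4·[1, 0][1, -1]ᵀ and M₂ = S₁ − S₂ = [[-6, -6], [-2, -2]] = (-2)·[3, 1][1, 1]ᵀ, so take a₁ = [1, 0], b₁ = [1, -1], a₂ = [3, 1], b₂ = [1, 1].
Each slice is an integer combination of E₁ = a₁b₁ᵀ and E₂ = a₂b₂ᵀ: S₁ = 4·E₁, S₂ = 4·E₁ + 2·E₂, S₃ = −4·E₁ − 3·E₂; reading off coefficients, c₁ = [4, 4, -4] and c₂ = [0, 2, -3].
Hence T = [1, 0] ⊗ [1, -1] ⊗ [4, 4, -4] + [3, 1] ⊗ [1, 1] ⊗ [0, 2, -3], so rank(T) ≤ 2.
These bounds meet, so rank(T) = 2.

rank(T) = 2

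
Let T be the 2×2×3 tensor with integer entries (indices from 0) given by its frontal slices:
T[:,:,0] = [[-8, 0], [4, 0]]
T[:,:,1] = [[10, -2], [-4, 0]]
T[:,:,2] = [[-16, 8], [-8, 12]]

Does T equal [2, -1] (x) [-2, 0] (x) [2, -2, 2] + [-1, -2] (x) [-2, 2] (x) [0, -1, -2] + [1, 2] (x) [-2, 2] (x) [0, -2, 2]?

No

Reconstruct entry (1,0,1) from the claimed factors: Σₗ aₗ[1]bₗ[0]cₗ[1] = (-1)·(-2)·(-2) + (-2)·(-2)·(-1) + (2)·(-2)·(-2) = 0, but T[1,0,1] = -4. The claim is false.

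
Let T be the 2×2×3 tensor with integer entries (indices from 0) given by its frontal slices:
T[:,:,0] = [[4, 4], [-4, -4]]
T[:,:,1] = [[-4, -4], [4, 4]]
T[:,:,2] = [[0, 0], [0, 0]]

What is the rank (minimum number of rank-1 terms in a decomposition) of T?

1

Lower bound: T ≠ 0 (e.g. T[0,0,0] = 4), so rank(T) ≥ 1.
Upper bound: if T = a ∘ b ∘ c then every fibre of T is a multiple of the corresponding factor, so read the factors off the fibres through the nonzero entry T[0,0,0] = 4.
The mode-1 fibre T[:,0,0] = [4, -4] gives a = (1, -1) (primitive direction); the mode-2 fibre T[0,:,0] = [4, 4] gives b = (1, 1); then c[k] = T[0,0,k] / (a[0]·b[0]) = [4, -4, 0] / 1 = (4, -4, 0).
Expanding (1, -1) ∘ (1, 1) ∘ (4, -4, 0) reproduces all 12 entries of T, so T = (1, -1) ∘ (1, 1) ∘ (4, -4, 0) and rank(T) ≤ 1.
These bounds meet, so rank(T) = 1.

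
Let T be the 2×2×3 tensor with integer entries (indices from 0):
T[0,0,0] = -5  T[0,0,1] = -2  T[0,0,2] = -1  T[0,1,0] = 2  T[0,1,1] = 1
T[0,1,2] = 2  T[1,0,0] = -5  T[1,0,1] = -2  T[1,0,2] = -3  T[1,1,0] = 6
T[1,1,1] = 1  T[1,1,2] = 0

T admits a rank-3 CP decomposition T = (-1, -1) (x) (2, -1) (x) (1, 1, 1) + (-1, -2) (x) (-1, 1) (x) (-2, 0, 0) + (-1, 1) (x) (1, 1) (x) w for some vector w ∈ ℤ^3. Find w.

Subtract the known terms from T to get the rank-1 residual R = (-1, 1) (x) (1, 1) (x) w, so R[i,j,k] = a[i]·b[j]·w[k]. Pick indices with nonzero a[0]·b[0] = (-1)·(1) = -1. Only the fibre through (0,0,·) is needed: R[0,0,:] = T[0,0,:] − Σₗ aₗ[0]bₗ[0]cₗ = [-5, -2, -1] − (-1)·(2)·(1, 1, 1) − (-1)·(-1)·(-2, 0, 0) = [-1, 0, 1]. Then w[k] = R[0,0,k] / -1 for each k, giving w = [-1, 0, 1] / -1 = (1, 0, -1).

w = (1, 0, -1)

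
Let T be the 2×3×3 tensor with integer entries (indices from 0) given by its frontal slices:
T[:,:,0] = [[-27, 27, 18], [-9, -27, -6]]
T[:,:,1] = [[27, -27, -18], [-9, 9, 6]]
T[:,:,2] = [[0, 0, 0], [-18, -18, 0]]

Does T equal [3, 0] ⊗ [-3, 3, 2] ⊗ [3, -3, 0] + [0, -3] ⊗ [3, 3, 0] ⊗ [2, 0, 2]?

Reconstruct entry (1,0,0) from the claimed factors: Σₗ aₗ[1]bₗ[0]cₗ[0] = (0)·(-3)·(3) + (-3)·(3)·(2) = -18, but T[1,0,0] = -9. The claim is false.

No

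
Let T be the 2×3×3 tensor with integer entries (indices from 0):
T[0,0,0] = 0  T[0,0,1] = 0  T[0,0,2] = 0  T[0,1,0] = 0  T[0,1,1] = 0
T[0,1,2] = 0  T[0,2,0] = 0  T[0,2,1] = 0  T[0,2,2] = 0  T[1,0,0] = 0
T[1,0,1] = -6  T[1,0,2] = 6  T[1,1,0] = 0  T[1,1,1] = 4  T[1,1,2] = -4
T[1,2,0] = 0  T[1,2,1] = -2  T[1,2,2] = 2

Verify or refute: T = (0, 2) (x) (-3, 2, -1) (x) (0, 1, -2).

Reconstruct entry (1,0,2) from the claimed factors: Σₗ aₗ[1]bₗ[0]cₗ[2] = (2)·(-3)·(-2) = 12, but T[1,0,2] = 6. The claim is false.

No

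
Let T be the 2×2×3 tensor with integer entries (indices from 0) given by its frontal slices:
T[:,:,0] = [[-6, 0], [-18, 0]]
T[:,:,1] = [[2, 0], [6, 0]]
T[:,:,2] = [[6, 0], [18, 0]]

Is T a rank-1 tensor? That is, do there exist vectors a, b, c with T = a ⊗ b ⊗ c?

Yes

If T = a ⊗ b ⊗ c then every fibre of T is a multiple of the corresponding factor, so read the factors off the fibres through the nonzero entry T[0,0,0] = -6.
The mode-1 fibre T[:,0,0] = [-6, -18] gives a = (1, 3) (primitive direction); the mode-2 fibre T[0,:,0] = [-6, 0] gives b = (1, 0); then c[k] = T[0,0,k] / (a[0]·b[0]) = [-6, 2, 6] / 1 = (-6, 2, 6).
Expanding (1, 3) ⊗ (1, 0) ⊗ (-6, 2, 6) reproduces all 12 entries of T, so T = (1, 3) ⊗ (1, 0) ⊗ (-6, 2, 6) and rank(T) ≤ 1.
Equivalently every frontal slice T[:,:,k] is c[k] times the rank-1 matrix (1, 3) ⊗ (1, 0). So T has rank 1 (it is nonzero).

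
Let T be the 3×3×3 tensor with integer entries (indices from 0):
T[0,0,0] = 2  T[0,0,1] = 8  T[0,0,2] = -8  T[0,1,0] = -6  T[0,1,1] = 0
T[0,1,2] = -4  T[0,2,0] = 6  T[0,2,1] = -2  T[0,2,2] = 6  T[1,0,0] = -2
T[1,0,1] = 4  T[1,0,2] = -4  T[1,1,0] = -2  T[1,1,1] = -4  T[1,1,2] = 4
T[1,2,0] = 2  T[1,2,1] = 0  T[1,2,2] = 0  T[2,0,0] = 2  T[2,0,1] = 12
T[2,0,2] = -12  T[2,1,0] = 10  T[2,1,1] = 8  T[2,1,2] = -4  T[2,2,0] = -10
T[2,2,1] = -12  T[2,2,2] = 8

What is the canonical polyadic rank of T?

3

Lower bound: the mode-3 unfolding of T (rows indexed by k, columns by (i,j) = (0,0), (0,1), (0,2), (1,0), (1,1), (1,2), (2,0), (2,1), (2,2)) is [[2, -6, 6, -2, -2, 2, 2, 10, -10], [8, 0, -2, 4, -4, 0, 12, 8, -12], [-8, -4, 6, -4, 4, 0, -12, -4, 8]].
There the 3×3 minor on rows k ∈ {0, 1, 2}, columns (i,j) ∈ {(0,0), (0,1), (0,2)} is det [[2, -6, 6], [8, 0, -2], [-8, -4, 6]] = -16 ≠ 0, so this unfolding has rank ≥ 3; CP rank is at least every unfolding rank, so rank(T) ≥ 3. (Unfolding ranks only ever bound the CP rank from below — rank(T) can be strictly larger than all of them — so the matching upper bound has to come from an explicit 3-term decomposition.)
Upper bound: T is a sum of 3 rank-1 terms, T = [1, -1, 1] ⊗ [1, 1, -1] ⊗ [2, 4, -4] + [1, 0, -1] ⊗ [0, 1, -1] ⊗ [-8, -4, 0] + [1, 2, 2] ⊗ [2, 0, -1] ⊗ [0, 2, -2] (written with every a and b primitive with positive leading entry and the scale carried by c; CP decompositions are not unique, and this one is verified by expanding entrywise), so rank(T) ≤ 3.
These bounds meet, so rank(T) = 3.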